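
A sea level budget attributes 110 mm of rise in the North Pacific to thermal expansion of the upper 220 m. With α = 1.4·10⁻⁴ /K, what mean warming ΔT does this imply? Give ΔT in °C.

ΔT = Δh/(αH) = 0.11 / (1.4×10⁻⁴ × 220) ≈ 3.571 °C

ΔT ≈ 3.57 °C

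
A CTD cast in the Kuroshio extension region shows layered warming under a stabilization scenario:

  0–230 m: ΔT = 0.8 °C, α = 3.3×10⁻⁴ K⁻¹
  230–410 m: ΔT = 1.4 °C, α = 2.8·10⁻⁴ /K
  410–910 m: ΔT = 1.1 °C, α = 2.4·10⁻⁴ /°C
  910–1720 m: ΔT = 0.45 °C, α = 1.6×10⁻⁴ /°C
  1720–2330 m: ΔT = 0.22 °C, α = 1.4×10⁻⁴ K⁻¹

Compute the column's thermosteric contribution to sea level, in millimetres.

about 340 mm

0.8 × 230 × 3.3×10⁻⁴ = 0.06072 m
Layer 2: 180 × 1.4 × 2.8×10⁻⁴ = 0.07056 m
500 × 2.4×10⁻⁴ × 1.1 = 0.13200 m
0.45 × 1.6×10⁻⁴ × 810 = 0.05832 m
1720–2330 m: 1.4×10⁻⁴ × 610 × 0.22 = 0.018788 m
Δh = 0.06072 + 0.07056 + 0.13200 + 0.05832 + 0.018788 = 0.340388 m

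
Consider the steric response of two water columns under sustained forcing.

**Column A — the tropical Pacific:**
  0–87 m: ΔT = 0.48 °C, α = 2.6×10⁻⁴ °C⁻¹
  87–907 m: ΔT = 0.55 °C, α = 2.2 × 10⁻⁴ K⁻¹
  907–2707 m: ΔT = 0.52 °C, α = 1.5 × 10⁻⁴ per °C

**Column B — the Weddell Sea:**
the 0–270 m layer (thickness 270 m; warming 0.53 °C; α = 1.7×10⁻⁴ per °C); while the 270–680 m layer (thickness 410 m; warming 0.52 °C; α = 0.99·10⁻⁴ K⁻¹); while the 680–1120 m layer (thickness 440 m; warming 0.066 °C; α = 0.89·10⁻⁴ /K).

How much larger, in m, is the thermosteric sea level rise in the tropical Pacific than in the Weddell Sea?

0.202 m

A 0–87 m: 87 × 2.6×10⁻⁴ × 0.48 = 0.0108576 m
A 820 × 0.55 × 2.2×10⁻⁴ = 0.09922 m
A 1.5×10⁻⁴ × 0.52 × 1800 = 0.14040 m
A total: 0.2504776 m
B 270 × 0.53 × 1.7×10⁻⁴ = 0.024327 m
B 410 × 0.99×10⁻⁴ × 0.52 = 0.0211068 m
B 440 × 0.066 × 0.89×10⁻⁴ = 0.00258456 m
B total: 0.04801836 m
Difference: 0.2504776 − 0.04801836 = 0.20245924 m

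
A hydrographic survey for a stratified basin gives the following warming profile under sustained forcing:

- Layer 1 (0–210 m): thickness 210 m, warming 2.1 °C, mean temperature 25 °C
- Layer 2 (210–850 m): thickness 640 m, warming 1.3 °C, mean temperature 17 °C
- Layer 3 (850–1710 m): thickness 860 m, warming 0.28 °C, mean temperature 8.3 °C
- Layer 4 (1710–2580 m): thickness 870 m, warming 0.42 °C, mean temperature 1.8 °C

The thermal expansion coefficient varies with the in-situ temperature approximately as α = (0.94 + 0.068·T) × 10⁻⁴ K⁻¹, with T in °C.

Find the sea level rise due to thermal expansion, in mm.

370 mm of thermosteric rise

Layer 1: α = (0.94 + 0.068×25)×10⁻⁴ = 2.64×10⁻⁴ K⁻¹
Layer 2: α = (0.94 + 0.068×17)×10⁻⁴ = 2.096×10⁻⁴ K⁻¹
Layer 3: α = (0.94 + 0.068×8.3)×10⁻⁴ = 1.5044×10⁻⁴ K⁻¹
Layer 4: α = (0.94 + 0.068×1.8)×10⁻⁴ = 1.0624×10⁻⁴ K⁻¹
2.1 × 2.64×10⁻⁴ × 210 = 0.116424 m
1.3 × 640 × 2.096×10⁻⁴ = 0.1743872 m
850–1710 m: 860 × 1.5044×10⁻⁴ × 0.28 = 0.036225952 m
Layer 4: 1.0624×10⁻⁴ × 0.42 × 870 = 0.038820096 m
Δh = 0.116424 + 0.1743872 + 0.036225952 + 0.038820096 = 0.365857248 m ≈ 370 mm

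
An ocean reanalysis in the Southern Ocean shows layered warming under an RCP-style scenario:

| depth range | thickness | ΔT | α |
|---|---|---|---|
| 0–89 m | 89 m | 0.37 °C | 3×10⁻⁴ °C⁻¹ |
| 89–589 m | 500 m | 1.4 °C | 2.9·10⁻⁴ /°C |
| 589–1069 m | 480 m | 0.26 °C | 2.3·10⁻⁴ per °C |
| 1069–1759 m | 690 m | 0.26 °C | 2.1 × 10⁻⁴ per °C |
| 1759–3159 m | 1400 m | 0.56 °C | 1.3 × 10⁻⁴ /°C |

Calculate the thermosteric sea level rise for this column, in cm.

0–89 m: 89 × 3×10⁻⁴ × 0.37 = 0.009879 m
1.4 × 500 × 2.9×10⁻⁴ = 0.20300 m
0.26 × 480 × 2.3×10⁻⁴ = 0.028704 m
690 × 2.1×10⁻⁴ × 0.26 = 0.037674 m
Layer 5: 1400 × 1.3×10⁻⁴ × 0.56 = 0.10192 m
Δh = 0.009879 + 0.20300 + 0.028704 + 0.037674 + 0.10192 = 0.381177 m

38 cm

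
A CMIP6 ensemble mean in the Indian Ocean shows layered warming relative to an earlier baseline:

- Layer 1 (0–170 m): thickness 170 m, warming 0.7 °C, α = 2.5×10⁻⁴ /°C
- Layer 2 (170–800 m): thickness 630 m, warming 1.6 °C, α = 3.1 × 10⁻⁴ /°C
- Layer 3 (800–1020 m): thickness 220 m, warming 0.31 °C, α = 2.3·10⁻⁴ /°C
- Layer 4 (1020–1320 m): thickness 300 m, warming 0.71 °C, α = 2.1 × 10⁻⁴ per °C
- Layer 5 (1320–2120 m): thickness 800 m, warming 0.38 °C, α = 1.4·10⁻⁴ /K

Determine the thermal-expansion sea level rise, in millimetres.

Layer 1: 0.7 × 2.5×10⁻⁴ × 170 = 0.02975 m
Layer 2: 630 × 1.6 × 3.1×10⁻⁴ = 0.31248 m
800–1020 m: 220 × 0.31 × 2.3×10⁻⁴ = 0.015686 m
1020–1320 m: 0.71 × 2.1×10⁻⁴ × 300 = 0.04473 m
1320–2120 m: 1.4×10⁻⁴ × 0.38 × 800 = 0.04256 m
Δh = 0.02975 + 0.31248 + 0.015686 + 0.04473 + 0.04256 = 0.445206 m ≈ 445 mm

Δh ≈ 445 mm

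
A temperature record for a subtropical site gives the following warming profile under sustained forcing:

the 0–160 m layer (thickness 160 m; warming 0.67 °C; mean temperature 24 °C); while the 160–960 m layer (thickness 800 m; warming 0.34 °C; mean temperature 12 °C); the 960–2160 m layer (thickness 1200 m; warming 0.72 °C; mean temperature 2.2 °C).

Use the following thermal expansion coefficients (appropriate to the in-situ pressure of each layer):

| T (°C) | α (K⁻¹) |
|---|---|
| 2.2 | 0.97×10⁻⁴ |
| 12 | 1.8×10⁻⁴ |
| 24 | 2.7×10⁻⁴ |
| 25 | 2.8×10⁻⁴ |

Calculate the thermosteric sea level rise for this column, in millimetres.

Δh ≈ 160 mm

Layer 1 at 24 °C → α = 2.7×10⁻⁴ K⁻¹
Layer 2 at 12 °C → α = 1.8×10⁻⁴ K⁻¹
Layer 3 at 2.2 °C → α = 0.97×10⁻⁴ K⁻¹
Layer 1: 0.67 × 160 × 2.7×10⁻⁴ = 0.028944 m
0.34 × 1.8×10⁻⁴ × 800 = 0.04896 m
1200 × 0.97×10⁻⁴ × 0.72 = 0.083808 m
Δh = 0.028944 + 0.04896 + 0.083808 = 0.161712 m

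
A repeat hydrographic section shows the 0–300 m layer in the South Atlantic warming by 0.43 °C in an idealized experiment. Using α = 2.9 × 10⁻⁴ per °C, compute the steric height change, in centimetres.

3.74 cm of thermosteric rise

Δh = αΔT·H = 2.9×10⁻⁴ × 0.43 × 300 = 0.03741 m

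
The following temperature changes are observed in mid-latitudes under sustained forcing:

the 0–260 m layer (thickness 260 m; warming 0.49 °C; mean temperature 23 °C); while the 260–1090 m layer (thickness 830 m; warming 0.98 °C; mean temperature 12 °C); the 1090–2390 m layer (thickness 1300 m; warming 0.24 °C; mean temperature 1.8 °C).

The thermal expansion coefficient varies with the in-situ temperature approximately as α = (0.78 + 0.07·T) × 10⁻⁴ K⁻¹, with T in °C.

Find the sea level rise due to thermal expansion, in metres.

about 0.190 m

Layer 1: α = (0.78 + 0.07×23)×10⁻⁴ = 2.39×10⁻⁴ K⁻¹
Layer 2: α = (0.78 + 0.07×12)×10⁻⁴ = 1.62×10⁻⁴ K⁻¹
Layer 3: α = (0.78 + 0.07×1.8)×10⁻⁴ = 0.906×10⁻⁴ K⁻¹
0–260 m: 260 × 2.39×10⁻⁴ × 0.49 = 0.0304486 m
0.98 × 1.62×10⁻⁴ × 830 = 0.1317708 m
0.24 × 0.906×10⁻⁴ × 1300 = 0.0282672 m
Δh = 0.0304486 + 0.1317708 + 0.0282672 = 0.1904866 m ≈ 0.190 m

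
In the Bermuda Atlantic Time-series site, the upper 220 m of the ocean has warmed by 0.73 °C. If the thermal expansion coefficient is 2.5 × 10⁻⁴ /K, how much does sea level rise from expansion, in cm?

Δh = αΔT·H = 2.5×10⁻⁴ × 0.73 × 220 = 0.04015 m

Δh ≈ 4.0 cm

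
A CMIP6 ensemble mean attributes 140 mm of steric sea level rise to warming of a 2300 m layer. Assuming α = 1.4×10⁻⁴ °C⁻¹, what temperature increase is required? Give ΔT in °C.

ΔT = Δh/(αH) = 0.14 / (1.4×10⁻⁴ × 2300) ≈ 0.4348 °C

ΔT ≈ 0.435 °C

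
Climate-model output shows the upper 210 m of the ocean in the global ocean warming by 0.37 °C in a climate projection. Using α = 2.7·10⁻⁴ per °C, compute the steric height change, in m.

Δh = αΔT·H = 2.7×10⁻⁴ × 0.37 × 210 = 0.020979 m

about 0.021 m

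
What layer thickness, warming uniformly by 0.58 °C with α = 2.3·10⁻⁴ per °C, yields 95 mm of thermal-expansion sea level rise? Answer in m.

H = Δh/(αΔT) = 0.095 / (2.3×10⁻⁴ × 0.58) ≈ 712.1 m

710 m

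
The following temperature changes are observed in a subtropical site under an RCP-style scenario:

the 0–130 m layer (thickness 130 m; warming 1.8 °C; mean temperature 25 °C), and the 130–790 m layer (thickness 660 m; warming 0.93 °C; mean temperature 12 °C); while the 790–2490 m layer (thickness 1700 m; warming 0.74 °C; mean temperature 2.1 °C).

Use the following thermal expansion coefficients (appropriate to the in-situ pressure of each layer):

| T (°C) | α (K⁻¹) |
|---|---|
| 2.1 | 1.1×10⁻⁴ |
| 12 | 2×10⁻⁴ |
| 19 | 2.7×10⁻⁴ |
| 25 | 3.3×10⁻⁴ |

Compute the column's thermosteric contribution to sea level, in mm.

Δh = 340 mm

Layer 1 at 25 °C → α = 3.3×10⁻⁴ K⁻¹
Layer 2 at 12 °C → α = 2×10⁻⁴ K⁻¹
Layer 3 at 2.1 °C → α = 1.1×10⁻⁴ K⁻¹
3.3×10⁻⁴ × 130 × 1.8 = 0.07722 m
130–790 m: 2×10⁻⁴ × 660 × 0.93 = 0.12276 m
Layer 3: 1.1×10⁻⁴ × 0.74 × 1700 = 0.13838 m
Δh = 0.07722 + 0.12276 + 0.13838 = 0.33836 m ≈ 340 mm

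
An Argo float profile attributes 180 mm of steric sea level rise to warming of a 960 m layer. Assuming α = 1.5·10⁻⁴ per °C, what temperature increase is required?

ΔT = Δh/(αH) = 0.18 / (1.5×10⁻⁴ × 960) = 1.250 K

1.25 K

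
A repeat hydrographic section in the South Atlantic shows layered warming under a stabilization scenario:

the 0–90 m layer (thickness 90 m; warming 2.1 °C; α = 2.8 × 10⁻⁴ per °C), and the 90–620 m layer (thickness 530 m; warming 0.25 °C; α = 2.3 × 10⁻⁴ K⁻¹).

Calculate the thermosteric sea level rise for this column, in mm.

Layer 1: 2.1 × 2.8×10⁻⁴ × 90 = 0.05292 m
Layer 2: 2.3×10⁻⁴ × 530 × 0.25 = 0.030475 m
Δh = 0.05292 + 0.030475 = 0.083395 m ≈ 83 mm

83 mm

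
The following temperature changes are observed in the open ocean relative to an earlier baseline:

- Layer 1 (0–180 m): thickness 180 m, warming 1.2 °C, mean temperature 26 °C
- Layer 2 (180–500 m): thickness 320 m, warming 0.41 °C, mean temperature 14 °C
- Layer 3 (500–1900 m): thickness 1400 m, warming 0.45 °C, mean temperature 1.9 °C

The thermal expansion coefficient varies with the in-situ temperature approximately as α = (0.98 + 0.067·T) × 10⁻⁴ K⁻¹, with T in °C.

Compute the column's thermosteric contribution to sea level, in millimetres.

Layer 1: α = (0.98 + 0.067×26)×10⁻⁴ = 2.722×10⁻⁴ K⁻¹
Layer 2: α = (0.98 + 0.067×14)×10⁻⁴ = 1.918×10⁻⁴ K⁻¹
Layer 3: α = (0.98 + 0.067×1.9)×10⁻⁴ = 1.1073×10⁻⁴ K⁻¹
2.722×10⁻⁴ × 180 × 1.2 = 0.0587952 m
180–500 m: 0.41 × 1.918×10⁻⁴ × 320 = 0.02516416 m
1.1073×10⁻⁴ × 0.45 × 1400 = 0.0697599 m
Δh = 0.0587952 + 0.02516416 + 0.0697599 = 0.15371926 m ≈ 150 mm

150 mm of thermosteric rise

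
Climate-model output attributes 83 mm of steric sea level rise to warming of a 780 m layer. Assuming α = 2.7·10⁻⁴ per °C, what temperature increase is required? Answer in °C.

0.394 °C

ΔT = Δh/(αH) = 0.083 / (2.7×10⁻⁴ × 780) ≈ 0.3941 °C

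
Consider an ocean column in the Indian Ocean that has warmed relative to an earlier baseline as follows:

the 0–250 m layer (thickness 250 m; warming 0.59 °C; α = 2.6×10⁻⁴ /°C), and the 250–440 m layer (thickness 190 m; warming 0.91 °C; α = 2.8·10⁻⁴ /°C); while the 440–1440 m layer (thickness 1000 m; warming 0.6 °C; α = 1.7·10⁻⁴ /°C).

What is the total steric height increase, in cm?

about 18.9 cm

0.59 × 2.6×10⁻⁴ × 250 = 0.03835 m
250–440 m: 190 × 2.8×10⁻⁴ × 0.91 = 0.048412 m
Layer 3: 1000 × 1.7×10⁻⁴ × 0.6 = 0.10200 m
Δh = 0.03835 + 0.048412 + 0.10200 = 0.188762 m ≈ 18.9 cm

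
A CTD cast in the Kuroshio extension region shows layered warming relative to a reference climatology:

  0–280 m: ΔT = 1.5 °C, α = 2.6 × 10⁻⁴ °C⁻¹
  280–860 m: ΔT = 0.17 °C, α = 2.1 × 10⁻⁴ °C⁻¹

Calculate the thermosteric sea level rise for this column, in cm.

13.0 cm

2.6×10⁻⁴ × 280 × 1.5 = 0.10920 m
Layer 2: 2.1×10⁻⁴ × 0.17 × 580 = 0.020706 m
Δh = 0.10920 + 0.020706 = 0.129906 m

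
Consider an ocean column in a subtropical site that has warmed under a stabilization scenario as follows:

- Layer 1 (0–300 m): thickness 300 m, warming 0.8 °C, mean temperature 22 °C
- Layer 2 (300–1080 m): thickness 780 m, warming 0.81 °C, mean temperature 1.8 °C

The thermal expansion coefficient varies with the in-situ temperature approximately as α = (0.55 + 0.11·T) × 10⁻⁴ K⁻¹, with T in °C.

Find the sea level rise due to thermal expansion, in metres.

Layer 1: α = (0.55 + 0.11×22)×10⁻⁴ = 2.97×10⁻⁴ K⁻¹
Layer 2: α = (0.55 + 0.11×1.8)×10⁻⁴ = 0.748×10⁻⁴ K⁻¹
0.8 × 300 × 2.97×10⁻⁴ = 0.07128 m
300–1080 m: 780 × 0.81 × 0.748×10⁻⁴ = 0.04725864 m
Δh = 0.07128 + 0.04725864 = 0.11853864 m

Δh ≈ 0.12 m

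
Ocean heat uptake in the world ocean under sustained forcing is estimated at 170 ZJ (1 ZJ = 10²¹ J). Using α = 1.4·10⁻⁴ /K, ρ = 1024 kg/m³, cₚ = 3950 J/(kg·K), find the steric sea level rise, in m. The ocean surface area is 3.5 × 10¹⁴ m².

Per unit area: Q = 170×10²¹ / (3.5×10¹⁴) ≈ 4.857×10⁸ J/m²
Δh = αQ/(ρcₚ) = 1.4×10⁻⁴ × 4.857×10⁸ / (1024 × 3950) ≈ 0.016811 m

Δh = 0.0168 m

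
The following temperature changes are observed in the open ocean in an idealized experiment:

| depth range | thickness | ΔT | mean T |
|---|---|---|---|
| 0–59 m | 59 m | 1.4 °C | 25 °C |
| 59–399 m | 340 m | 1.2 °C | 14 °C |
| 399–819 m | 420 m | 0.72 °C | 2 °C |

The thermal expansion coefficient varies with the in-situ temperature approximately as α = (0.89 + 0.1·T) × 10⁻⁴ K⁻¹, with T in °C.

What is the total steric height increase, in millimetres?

Layer 1: α = (0.89 + 0.1×25)×10⁻⁴ = 3.39×10⁻⁴ K⁻¹
Layer 2: α = (0.89 + 0.1×14)×10⁻⁴ = 2.29×10⁻⁴ K⁻¹
Layer 3: α = (0.89 + 0.1×2)×10⁻⁴ = 1.09×10⁻⁴ K⁻¹
3.39×10⁻⁴ × 59 × 1.4 = 0.0280014 m
1.2 × 340 × 2.29×10⁻⁴ = 0.093432 m
399–819 m: 0.72 × 420 × 1.09×10⁻⁴ = 0.0329616 m
Δh = 0.0280014 + 0.093432 + 0.0329616 = 0.154395 m

Δh ≈ 154 mm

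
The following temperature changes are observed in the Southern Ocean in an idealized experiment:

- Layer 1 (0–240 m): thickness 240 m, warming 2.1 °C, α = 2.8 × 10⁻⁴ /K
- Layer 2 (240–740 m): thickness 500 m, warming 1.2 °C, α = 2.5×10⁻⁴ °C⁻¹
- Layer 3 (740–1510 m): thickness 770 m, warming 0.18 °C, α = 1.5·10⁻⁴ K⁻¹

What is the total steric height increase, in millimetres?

240 × 2.1 × 2.8×10⁻⁴ = 0.14112 m
240–740 m: 1.2 × 500 × 2.5×10⁻⁴ = 0.15000 m
740–1510 m: 0.18 × 770 × 1.5×10⁻⁴ = 0.02079 m
Δh = 0.14112 + 0.15000 + 0.02079 = 0.31191 m ≈ 312 mm

312 mm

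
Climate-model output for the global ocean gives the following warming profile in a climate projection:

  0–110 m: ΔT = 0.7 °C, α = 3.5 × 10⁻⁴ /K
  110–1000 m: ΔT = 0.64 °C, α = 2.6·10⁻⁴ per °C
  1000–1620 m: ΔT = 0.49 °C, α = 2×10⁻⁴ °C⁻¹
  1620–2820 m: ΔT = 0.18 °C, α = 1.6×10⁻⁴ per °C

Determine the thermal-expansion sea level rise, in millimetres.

about 270 mm

110 × 3.5×10⁻⁴ × 0.7 = 0.02695 m
Layer 2: 890 × 2.6×10⁻⁴ × 0.64 = 0.148096 m
620 × 2×10⁻⁴ × 0.49 = 0.06076 m
1.6×10⁻⁴ × 0.18 × 1200 = 0.03456 m
Δh = 0.02695 + 0.148096 + 0.06076 + 0.03456 = 0.270366 m ≈ 270 mm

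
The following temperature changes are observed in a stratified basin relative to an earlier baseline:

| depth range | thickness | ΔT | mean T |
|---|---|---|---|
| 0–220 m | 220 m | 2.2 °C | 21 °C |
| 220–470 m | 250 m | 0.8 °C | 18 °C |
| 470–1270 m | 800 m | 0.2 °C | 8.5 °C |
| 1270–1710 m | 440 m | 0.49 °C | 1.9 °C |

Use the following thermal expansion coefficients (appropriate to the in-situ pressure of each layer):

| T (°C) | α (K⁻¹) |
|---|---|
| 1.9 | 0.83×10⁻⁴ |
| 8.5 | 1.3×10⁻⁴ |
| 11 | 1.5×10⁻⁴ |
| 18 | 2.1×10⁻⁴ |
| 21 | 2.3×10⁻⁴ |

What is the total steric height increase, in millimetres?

Layer 1 at 21 °C → α = 2.3×10⁻⁴ K⁻¹
Layer 2 at 18 °C → α = 2.1×10⁻⁴ K⁻¹
Layer 3 at 8.5 °C → α = 1.3×10⁻⁴ K⁻¹
Layer 4 at 1.9 °C → α = 0.83×10⁻⁴ K⁻¹
0–220 m: 2.2 × 2.3×10⁻⁴ × 220 = 0.11132 m
Layer 2: 2.1×10⁻⁴ × 250 × 0.8 = 0.04200 m
0.2 × 1.3×10⁻⁴ × 800 = 0.02080 m
0.83×10⁻⁴ × 440 × 0.49 = 0.0178948 m
Δh = 0.11132 + 0.04200 + 0.02080 + 0.0178948 = 0.1920148 m

Δh = 190 mm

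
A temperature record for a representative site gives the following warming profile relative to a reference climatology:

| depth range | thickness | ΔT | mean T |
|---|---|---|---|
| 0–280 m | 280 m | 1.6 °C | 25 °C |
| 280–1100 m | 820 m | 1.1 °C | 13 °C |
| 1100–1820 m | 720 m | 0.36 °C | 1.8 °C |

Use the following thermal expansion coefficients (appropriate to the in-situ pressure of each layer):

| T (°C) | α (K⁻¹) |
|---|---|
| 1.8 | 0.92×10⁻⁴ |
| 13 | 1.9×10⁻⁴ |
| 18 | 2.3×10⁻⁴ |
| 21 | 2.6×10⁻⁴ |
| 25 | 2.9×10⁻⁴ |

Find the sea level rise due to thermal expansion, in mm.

about 325 mm

Layer 1 at 25 °C → α = 2.9×10⁻⁴ K⁻¹
Layer 2 at 13 °C → α = 1.9×10⁻⁴ K⁻¹
Layer 3 at 1.8 °C → α = 0.92×10⁻⁴ K⁻¹
Layer 1: 280 × 2.9×10⁻⁴ × 1.6 = 0.12992 m
Layer 2: 1.9×10⁻⁴ × 820 × 1.1 = 0.17138 m
1100–1820 m: 720 × 0.92×10⁻⁴ × 0.36 = 0.0238464 m
Δh = 0.12992 + 0.17138 + 0.0238464 = 0.3251464 m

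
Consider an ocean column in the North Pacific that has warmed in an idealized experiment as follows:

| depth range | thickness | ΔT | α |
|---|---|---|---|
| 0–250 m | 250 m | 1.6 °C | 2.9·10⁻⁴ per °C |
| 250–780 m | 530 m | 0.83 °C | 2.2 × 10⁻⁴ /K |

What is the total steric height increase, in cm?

Δh ≈ 21.3 cm

0–250 m: 2.9×10⁻⁴ × 1.6 × 250 = 0.11600 m
Layer 2: 2.2×10⁻⁴ × 0.83 × 530 = 0.096778 m
Δh = 0.11600 + 0.096778 = 0.212778 m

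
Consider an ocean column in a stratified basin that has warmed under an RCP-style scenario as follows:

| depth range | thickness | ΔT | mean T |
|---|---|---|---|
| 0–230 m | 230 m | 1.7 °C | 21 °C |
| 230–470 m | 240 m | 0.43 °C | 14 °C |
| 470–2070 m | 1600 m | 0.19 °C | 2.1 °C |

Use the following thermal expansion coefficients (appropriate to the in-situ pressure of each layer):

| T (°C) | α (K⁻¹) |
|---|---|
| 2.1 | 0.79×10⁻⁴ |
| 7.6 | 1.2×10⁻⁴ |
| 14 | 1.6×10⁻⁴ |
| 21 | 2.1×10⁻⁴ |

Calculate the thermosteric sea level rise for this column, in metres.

Layer 1 at 21 °C → α = 2.1×10⁻⁴ K⁻¹
Layer 2 at 14 °C → α = 1.6×10⁻⁴ K⁻¹
Layer 3 at 2.1 °C → α = 0.79×10⁻⁴ K⁻¹
2.1×10⁻⁴ × 230 × 1.7 = 0.08211 m
Layer 2: 240 × 0.43 × 1.6×10⁻⁴ = 0.016512 m
0.19 × 1600 × 0.79×10⁻⁴ = 0.024016 m
Δh = 0.08211 + 0.016512 + 0.024016 = 0.122638 m ≈ 0.12 m

0.12 m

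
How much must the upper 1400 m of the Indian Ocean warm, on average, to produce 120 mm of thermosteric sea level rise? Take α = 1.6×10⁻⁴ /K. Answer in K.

ΔT = Δh/(αH) = 0.12 / (1.6×10⁻⁴ × 1400) ≈ 0.5357 K

0.54 K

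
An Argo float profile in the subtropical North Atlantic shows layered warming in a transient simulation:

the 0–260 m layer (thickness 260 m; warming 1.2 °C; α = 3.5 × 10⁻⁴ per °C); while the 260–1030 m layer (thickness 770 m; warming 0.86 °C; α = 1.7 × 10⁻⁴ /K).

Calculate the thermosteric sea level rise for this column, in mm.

0–260 m: 260 × 3.5×10⁻⁴ × 1.2 = 0.10920 m
1.7×10⁻⁴ × 0.86 × 770 = 0.112574 m
Δh = 0.10920 + 0.112574 = 0.221774 m

220 mm of thermosteric rise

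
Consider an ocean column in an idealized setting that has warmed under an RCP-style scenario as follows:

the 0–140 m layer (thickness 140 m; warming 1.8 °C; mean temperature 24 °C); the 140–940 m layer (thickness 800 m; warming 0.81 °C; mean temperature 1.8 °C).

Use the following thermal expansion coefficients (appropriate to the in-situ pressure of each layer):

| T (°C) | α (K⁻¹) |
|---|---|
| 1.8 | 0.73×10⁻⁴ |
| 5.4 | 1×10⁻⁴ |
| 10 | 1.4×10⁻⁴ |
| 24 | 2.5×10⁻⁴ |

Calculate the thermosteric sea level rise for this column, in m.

0.110 m

Layer 1 at 24 °C → α = 2.5×10⁻⁴ K⁻¹
Layer 2 at 1.8 °C → α = 0.73×10⁻⁴ K⁻¹
140 × 2.5×10⁻⁴ × 1.8 = 0.06300 m
0.81 × 0.73×10⁻⁴ × 800 = 0.047304 m
Δh = 0.06300 + 0.047304 = 0.110304 m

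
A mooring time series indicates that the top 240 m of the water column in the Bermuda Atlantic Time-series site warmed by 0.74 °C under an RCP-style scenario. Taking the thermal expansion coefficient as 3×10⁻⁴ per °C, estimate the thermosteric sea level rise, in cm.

5.33 cm of thermosteric rise

Δh = αΔT·H = 3×10⁻⁴ × 0.74 × 240 = 0.05328 m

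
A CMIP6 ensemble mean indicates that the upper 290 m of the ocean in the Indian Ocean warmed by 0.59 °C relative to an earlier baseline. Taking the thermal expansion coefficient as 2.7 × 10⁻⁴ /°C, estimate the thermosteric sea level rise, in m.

about 0.0462 m

Δh = αΔT·H = 2.7×10⁻⁴ × 0.59 × 290 = 0.046197 m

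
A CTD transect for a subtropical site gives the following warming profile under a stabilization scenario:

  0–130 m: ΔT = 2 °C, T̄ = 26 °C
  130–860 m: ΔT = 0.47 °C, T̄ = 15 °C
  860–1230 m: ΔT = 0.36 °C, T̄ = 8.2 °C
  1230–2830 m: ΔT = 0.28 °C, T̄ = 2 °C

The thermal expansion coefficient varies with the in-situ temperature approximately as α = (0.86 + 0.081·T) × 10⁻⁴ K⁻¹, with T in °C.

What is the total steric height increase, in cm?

about 21.4 cm

Layer 1: α = (0.86 + 0.081×26)×10⁻⁴ = 2.966×10⁻⁴ K⁻¹
Layer 2: α = (0.86 + 0.081×15)×10⁻⁴ = 2.075×10⁻⁴ K⁻¹
Layer 3: α = (0.86 + 0.081×8.2)×10⁻⁴ = 1.5242×10⁻⁴ K⁻¹
Layer 4: α = (0.86 + 0.081×2)×10⁻⁴ = 1.022×10⁻⁴ K⁻¹
0–130 m: 2.966×10⁻⁴ × 2 × 130 = 0.077116 m
0.47 × 730 × 2.075×10⁻⁴ = 0.07119325 m
Layer 3: 370 × 0.36 × 1.5242×10⁻⁴ = 0.020302344 m
Layer 4: 0.28 × 1.022×10⁻⁴ × 1600 = 0.0457856 m
Δh = 0.077116 + 0.07119325 + 0.020302344 + 0.0457856 = 0.214397194 m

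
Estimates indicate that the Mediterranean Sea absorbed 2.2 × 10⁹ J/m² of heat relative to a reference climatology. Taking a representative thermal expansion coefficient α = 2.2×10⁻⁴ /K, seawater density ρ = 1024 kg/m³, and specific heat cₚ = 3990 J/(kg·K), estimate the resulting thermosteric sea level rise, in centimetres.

about 11.8 cm

Δh = αQ/(ρcₚ) = 2.2×10⁻⁴ × 2.2×10⁹ / (1024 × 3990) ≈ 0.11846 m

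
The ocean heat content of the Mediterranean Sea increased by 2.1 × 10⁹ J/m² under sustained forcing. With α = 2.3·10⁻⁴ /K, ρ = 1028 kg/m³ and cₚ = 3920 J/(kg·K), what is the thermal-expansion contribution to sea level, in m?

Δh = αQ/(ρcₚ) = 2.3×10⁻⁴ × 2.1×10⁹ / (1028 × 3920) ≈ 0.11986 m

0.120 m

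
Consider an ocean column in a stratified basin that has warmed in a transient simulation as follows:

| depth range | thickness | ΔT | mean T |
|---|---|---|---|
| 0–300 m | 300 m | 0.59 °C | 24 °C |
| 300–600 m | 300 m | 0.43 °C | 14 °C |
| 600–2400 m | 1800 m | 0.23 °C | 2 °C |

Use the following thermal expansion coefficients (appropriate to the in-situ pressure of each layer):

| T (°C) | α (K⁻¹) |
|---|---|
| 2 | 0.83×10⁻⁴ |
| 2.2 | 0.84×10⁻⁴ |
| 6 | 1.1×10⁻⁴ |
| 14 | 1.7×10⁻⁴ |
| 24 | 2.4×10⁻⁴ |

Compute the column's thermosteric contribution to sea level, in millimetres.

about 99 mm

Layer 1 at 24 °C → α = 2.4×10⁻⁴ K⁻¹
Layer 2 at 14 °C → α = 1.7×10⁻⁴ K⁻¹
Layer 3 at 2 °C → α = 0.83×10⁻⁴ K⁻¹
0.59 × 300 × 2.4×10⁻⁴ = 0.04248 m
300–600 m: 1.7×10⁻⁴ × 300 × 0.43 = 0.02193 m
0.83×10⁻⁴ × 0.23 × 1800 = 0.034362 m
Δh = 0.04248 + 0.02193 + 0.034362 = 0.098772 m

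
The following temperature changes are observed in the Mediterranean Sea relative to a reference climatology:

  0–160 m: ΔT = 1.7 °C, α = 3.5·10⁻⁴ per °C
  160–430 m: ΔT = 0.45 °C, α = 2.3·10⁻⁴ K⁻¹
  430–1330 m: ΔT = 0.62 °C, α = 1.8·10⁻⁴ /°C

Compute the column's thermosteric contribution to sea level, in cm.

22.4 cm

Layer 1: 160 × 3.5×10⁻⁴ × 1.7 = 0.09520 m
160–430 m: 0.45 × 2.3×10⁻⁴ × 270 = 0.027945 m
Layer 3: 0.62 × 900 × 1.8×10⁻⁴ = 0.10044 m
Δh = 0.09520 + 0.027945 + 0.10044 = 0.223585 m ≈ 22.4 cm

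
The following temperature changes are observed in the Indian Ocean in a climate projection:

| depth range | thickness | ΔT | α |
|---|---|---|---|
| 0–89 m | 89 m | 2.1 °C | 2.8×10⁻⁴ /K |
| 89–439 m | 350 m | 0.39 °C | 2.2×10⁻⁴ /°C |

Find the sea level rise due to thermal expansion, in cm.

Layer 1: 2.1 × 2.8×10⁻⁴ × 89 = 0.052332 m
2.2×10⁻⁴ × 350 × 0.39 = 0.03003 m
Δh = 0.052332 + 0.03003 = 0.082362 m

Δh ≈ 8.2 cm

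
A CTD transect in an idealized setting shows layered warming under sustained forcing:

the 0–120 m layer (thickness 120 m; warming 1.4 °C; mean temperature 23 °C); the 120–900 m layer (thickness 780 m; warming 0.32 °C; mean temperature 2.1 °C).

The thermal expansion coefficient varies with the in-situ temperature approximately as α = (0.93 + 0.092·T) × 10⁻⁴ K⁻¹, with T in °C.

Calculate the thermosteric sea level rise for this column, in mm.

Layer 1: α = (0.93 + 0.092×23)×10⁻⁴ = 3.046×10⁻⁴ K⁻¹
Layer 2: α = (0.93 + 0.092×2.1)×10⁻⁴ = 1.1232×10⁻⁴ K⁻¹
0–120 m: 3.046×10⁻⁴ × 120 × 1.4 = 0.0511728 m
Layer 2: 0.32 × 1.1232×10⁻⁴ × 780 = 0.028035072 m
Δh = 0.0511728 + 0.028035072 = 0.079207872 m

79 mm of thermosteric rise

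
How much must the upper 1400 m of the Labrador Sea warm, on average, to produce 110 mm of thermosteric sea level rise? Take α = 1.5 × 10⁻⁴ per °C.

ΔT = Δh/(αH) = 0.11 / (1.5×10⁻⁴ × 1400) ≈ 0.5238 °C

ΔT ≈ 0.52 °C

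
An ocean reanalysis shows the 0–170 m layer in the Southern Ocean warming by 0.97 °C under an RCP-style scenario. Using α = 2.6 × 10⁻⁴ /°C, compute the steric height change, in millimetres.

Δh = αΔT·H = 2.6×10⁻⁴ × 0.97 × 170 = 0.042874 m

Δh = 42.9 mm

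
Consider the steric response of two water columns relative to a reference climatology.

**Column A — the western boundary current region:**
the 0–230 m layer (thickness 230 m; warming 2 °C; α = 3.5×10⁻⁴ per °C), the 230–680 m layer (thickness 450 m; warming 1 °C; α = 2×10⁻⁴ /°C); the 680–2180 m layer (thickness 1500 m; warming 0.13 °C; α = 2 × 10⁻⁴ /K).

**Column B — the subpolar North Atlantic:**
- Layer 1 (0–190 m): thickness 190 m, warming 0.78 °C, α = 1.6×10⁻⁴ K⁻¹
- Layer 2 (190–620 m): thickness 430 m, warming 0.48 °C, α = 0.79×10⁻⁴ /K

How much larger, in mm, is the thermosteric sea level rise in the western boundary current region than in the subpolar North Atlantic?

A Layer 1: 2 × 3.5×10⁻⁴ × 230 = 0.16100 m
A Layer 2: 2×10⁻⁴ × 450 × 1 = 0.09000 m
A Layer 3: 1500 × 0.13 × 2×10⁻⁴ = 0.03900 m
A total: 0.29000 m
B 0–190 m: 0.78 × 190 × 1.6×10⁻⁴ = 0.023712 m
B 190–620 m: 430 × 0.79×10⁻⁴ × 0.48 = 0.0163056 m
B total: 0.0400176 m
Difference: 0.29000 − 0.0400176 = 0.2499824 m

Δh_A − Δh_B ≈ 250 mm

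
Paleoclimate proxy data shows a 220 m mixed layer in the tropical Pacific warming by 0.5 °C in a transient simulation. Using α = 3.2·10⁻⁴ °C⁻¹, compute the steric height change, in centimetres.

Δh = αΔT·H = 3.2×10⁻⁴ × 0.5 × 220 = 0.03520 m

3.5 cm of thermosteric rise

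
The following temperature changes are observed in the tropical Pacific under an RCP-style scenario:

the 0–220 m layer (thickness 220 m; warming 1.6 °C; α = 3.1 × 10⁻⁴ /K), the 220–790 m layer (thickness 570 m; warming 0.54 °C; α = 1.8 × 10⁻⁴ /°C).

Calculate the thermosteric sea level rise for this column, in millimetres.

0–220 m: 3.1×10⁻⁴ × 220 × 1.6 = 0.10912 m
570 × 1.8×10⁻⁴ × 0.54 = 0.055404 m
Δh = 0.10912 + 0.055404 = 0.164524 m ≈ 160 mm

Δh = 160 mm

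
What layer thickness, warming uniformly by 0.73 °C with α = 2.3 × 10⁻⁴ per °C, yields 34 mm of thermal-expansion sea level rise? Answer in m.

203 m

H = Δh/(αΔT) = 0.034 / (2.3×10⁻⁴ × 0.73) ≈ 202.5 m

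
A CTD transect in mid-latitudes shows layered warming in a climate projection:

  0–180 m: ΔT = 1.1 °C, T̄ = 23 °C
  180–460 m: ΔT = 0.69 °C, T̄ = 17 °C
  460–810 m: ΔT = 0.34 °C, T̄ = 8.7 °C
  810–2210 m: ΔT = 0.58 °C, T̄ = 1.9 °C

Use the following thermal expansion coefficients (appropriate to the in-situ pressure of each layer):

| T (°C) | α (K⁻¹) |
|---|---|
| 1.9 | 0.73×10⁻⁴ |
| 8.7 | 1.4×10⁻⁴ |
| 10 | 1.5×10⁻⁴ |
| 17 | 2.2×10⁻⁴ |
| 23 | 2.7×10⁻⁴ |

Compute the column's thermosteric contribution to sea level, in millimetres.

Layer 1 at 23 °C → α = 2.7×10⁻⁴ K⁻¹
Layer 2 at 17 °C → α = 2.2×10⁻⁴ K⁻¹
Layer 3 at 8.7 °C → α = 1.4×10⁻⁴ K⁻¹
Layer 4 at 1.9 °C → α = 0.73×10⁻⁴ K⁻¹
0–180 m: 2.7×10⁻⁴ × 1.1 × 180 = 0.05346 m
180–460 m: 280 × 2.2×10⁻⁴ × 0.69 = 0.042504 m
Layer 3: 1.4×10⁻⁴ × 350 × 0.34 = 0.01666 m
810–2210 m: 1400 × 0.73×10⁻⁴ × 0.58 = 0.059276 m
Δh = 0.05346 + 0.042504 + 0.01666 + 0.059276 = 0.17190 m

about 172 mm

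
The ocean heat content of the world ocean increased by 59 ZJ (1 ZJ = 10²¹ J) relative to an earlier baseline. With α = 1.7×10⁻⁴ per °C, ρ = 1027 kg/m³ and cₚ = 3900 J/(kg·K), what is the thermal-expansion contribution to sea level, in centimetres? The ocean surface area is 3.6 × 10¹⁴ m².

Δh = 0.696 cm

Per unit area: Q = 59×10²¹ / (3.6×10¹⁴) ≈ 1.639×10⁸ J/m²
Δh = αQ/(ρcₚ) = 1.7×10⁻⁴ × 1.639×10⁸ / (1027 × 3900) ≈ 0.0069565 m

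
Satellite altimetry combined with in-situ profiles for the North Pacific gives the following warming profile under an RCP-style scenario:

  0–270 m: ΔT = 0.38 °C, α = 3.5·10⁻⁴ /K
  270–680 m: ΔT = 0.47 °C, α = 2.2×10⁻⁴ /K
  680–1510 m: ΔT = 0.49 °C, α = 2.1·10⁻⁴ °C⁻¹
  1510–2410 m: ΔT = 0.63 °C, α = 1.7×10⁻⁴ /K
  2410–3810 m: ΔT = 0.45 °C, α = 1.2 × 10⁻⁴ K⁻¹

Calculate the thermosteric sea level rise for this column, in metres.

3.5×10⁻⁴ × 0.38 × 270 = 0.03591 m
Layer 2: 0.47 × 410 × 2.2×10⁻⁴ = 0.042394 m
Layer 3: 830 × 0.49 × 2.1×10⁻⁴ = 0.085407 m
900 × 0.63 × 1.7×10⁻⁴ = 0.09639 m
2410–3810 m: 1.2×10⁻⁴ × 0.45 × 1400 = 0.07560 m
Δh = 0.03591 + 0.042394 + 0.085407 + 0.09639 + 0.07560 = 0.335701 m

Δh = 0.336 m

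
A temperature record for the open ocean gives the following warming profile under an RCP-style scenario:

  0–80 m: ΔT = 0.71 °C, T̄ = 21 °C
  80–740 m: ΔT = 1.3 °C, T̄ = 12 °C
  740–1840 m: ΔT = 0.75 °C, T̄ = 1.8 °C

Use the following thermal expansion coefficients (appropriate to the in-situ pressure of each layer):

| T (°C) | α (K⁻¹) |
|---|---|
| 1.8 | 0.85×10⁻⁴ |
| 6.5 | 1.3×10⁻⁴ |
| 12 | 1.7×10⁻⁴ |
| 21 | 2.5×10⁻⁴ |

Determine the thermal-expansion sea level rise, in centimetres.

Layer 1 at 21 °C → α = 2.5×10⁻⁴ K⁻¹
Layer 2 at 12 °C → α = 1.7×10⁻⁴ K⁻¹
Layer 3 at 1.8 °C → α = 0.85×10⁻⁴ K⁻¹
Layer 1: 2.5×10⁻⁴ × 80 × 0.71 = 0.01420 m
Layer 2: 1.3 × 1.7×10⁻⁴ × 660 = 0.14586 m
0.75 × 1100 × 0.85×10⁻⁴ = 0.070125 m
Δh = 0.01420 + 0.14586 + 0.070125 = 0.230185 m

about 23.0 cm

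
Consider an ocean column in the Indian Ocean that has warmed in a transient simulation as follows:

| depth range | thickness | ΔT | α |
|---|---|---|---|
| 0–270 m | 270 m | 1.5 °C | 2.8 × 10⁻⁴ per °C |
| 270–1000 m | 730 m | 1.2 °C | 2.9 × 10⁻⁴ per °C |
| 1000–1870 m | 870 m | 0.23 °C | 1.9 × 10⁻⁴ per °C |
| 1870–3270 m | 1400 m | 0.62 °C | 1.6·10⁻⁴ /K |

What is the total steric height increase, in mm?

270 × 1.5 × 2.8×10⁻⁴ = 0.11340 m
270–1000 m: 1.2 × 2.9×10⁻⁴ × 730 = 0.25404 m
Layer 3: 1.9×10⁻⁴ × 0.23 × 870 = 0.038019 m
1870–3270 m: 1400 × 1.6×10⁻⁴ × 0.62 = 0.13888 m
Δh = 0.11340 + 0.25404 + 0.038019 + 0.13888 = 0.544339 m ≈ 544 mm

544 mm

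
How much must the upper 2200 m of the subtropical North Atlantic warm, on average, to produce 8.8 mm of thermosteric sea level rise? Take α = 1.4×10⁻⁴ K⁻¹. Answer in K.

0.029 K

ΔT = Δh/(αH) = 0.0088 / (1.4×10⁻⁴ × 2200) ≈ 0.02857 K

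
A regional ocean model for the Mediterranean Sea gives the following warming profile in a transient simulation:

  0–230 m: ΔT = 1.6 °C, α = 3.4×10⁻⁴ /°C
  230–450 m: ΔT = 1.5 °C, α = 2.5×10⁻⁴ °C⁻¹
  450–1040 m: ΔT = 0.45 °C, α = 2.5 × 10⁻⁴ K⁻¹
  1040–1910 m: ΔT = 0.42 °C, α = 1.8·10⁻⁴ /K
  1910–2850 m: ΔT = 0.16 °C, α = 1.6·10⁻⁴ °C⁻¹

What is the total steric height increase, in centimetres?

Δh = 36.4 cm

1.6 × 3.4×10⁻⁴ × 230 = 0.12512 m
Layer 2: 1.5 × 220 × 2.5×10⁻⁴ = 0.08250 m
Layer 3: 0.45 × 590 × 2.5×10⁻⁴ = 0.066375 m
1.8×10⁻⁴ × 0.42 × 870 = 0.065772 m
Layer 5: 1.6×10⁻⁴ × 0.16 × 940 = 0.024064 m
Δh = 0.12512 + 0.08250 + 0.066375 + 0.065772 + 0.024064 = 0.363831 m ≈ 36.4 cm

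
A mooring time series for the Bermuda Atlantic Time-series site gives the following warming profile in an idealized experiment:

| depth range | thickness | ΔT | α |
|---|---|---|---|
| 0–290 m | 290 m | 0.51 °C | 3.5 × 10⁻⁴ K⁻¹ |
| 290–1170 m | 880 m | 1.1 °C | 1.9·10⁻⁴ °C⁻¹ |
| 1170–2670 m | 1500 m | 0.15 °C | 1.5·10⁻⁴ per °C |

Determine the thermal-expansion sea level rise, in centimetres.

0–290 m: 0.51 × 290 × 3.5×10⁻⁴ = 0.051765 m
1.9×10⁻⁴ × 1.1 × 880 = 0.18392 m
Layer 3: 0.15 × 1500 × 1.5×10⁻⁴ = 0.03375 m
Δh = 0.051765 + 0.18392 + 0.03375 = 0.269435 m

Δh = 26.9 cm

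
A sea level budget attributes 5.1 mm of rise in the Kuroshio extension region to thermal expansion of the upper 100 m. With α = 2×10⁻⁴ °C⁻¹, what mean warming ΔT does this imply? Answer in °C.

ΔT = Δh/(αH) = 0.0051 / (2×10⁻⁴ × 100) = 0.2550 °C

ΔT ≈ 0.255 °C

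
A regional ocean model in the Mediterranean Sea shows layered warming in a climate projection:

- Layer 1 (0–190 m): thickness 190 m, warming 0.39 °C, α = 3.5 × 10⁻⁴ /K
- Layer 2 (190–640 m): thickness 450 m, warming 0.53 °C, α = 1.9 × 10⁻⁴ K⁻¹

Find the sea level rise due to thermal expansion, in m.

Δh = 0.0713 m

0–190 m: 3.5×10⁻⁴ × 0.39 × 190 = 0.025935 m
190–640 m: 450 × 0.53 × 1.9×10⁻⁴ = 0.045315 m
Δh = 0.025935 + 0.045315 = 0.07125 m ≈ 0.0713 m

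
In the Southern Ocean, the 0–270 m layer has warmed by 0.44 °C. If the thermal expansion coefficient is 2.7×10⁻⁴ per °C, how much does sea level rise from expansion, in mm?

32 mm

Δh = αΔT·H = 2.7×10⁻⁴ × 0.44 × 270 = 0.032076 m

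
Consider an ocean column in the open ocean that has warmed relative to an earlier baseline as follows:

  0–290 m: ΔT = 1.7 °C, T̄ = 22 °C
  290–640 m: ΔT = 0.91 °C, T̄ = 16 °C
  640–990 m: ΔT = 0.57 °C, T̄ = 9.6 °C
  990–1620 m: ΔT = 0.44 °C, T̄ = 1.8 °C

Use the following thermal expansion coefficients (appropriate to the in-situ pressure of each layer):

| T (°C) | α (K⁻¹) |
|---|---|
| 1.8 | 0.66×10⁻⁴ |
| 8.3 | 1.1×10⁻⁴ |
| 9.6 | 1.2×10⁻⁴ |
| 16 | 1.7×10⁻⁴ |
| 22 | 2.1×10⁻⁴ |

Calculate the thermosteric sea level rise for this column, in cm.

Δh = 20 cm

Layer 1 at 22 °C → α = 2.1×10⁻⁴ K⁻¹
Layer 2 at 16 °C → α = 1.7×10⁻⁴ K⁻¹
Layer 3 at 9.6 °C → α = 1.2×10⁻⁴ K⁻¹
Layer 4 at 1.8 °C → α = 0.66×10⁻⁴ K⁻¹
1.7 × 2.1×10⁻⁴ × 290 = 0.10353 m
Layer 2: 350 × 0.91 × 1.7×10⁻⁴ = 0.054145 m
0.57 × 1.2×10⁻⁴ × 350 = 0.02394 m
Layer 4: 0.44 × 630 × 0.66×10⁻⁴ = 0.0182952 m
Δh = 0.10353 + 0.054145 + 0.02394 + 0.0182952 = 0.1999102 m ≈ 20 cm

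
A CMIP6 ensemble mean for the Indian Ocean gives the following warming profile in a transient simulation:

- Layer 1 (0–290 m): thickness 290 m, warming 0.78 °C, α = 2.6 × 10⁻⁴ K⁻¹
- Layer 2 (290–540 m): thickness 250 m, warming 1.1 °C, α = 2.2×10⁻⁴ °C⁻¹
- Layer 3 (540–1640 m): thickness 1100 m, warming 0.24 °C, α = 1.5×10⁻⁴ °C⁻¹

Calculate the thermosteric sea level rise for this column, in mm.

159 mm of thermosteric rise

Layer 1: 2.6×10⁻⁴ × 0.78 × 290 = 0.058812 m
290–540 m: 1.1 × 250 × 2.2×10⁻⁴ = 0.06050 m
1.5×10⁻⁴ × 0.24 × 1100 = 0.03960 m
Δh = 0.058812 + 0.06050 + 0.03960 = 0.158912 m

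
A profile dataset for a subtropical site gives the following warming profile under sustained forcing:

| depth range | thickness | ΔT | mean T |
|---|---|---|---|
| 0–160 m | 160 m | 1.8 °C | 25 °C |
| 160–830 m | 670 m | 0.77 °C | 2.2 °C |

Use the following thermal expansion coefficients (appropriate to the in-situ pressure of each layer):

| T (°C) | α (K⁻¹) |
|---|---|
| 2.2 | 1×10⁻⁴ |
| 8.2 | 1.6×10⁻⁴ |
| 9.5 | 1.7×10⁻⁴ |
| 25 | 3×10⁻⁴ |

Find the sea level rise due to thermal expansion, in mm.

140 mm of thermosteric rise

Layer 1 at 25 °C → α = 3×10⁻⁴ K⁻¹
Layer 2 at 2.2 °C → α = 1×10⁻⁴ K⁻¹
3×10⁻⁴ × 160 × 1.8 = 0.08640 m
0.77 × 670 × 1×10⁻⁴ = 0.05159 m
Δh = 0.08640 + 0.05159 = 0.13799 m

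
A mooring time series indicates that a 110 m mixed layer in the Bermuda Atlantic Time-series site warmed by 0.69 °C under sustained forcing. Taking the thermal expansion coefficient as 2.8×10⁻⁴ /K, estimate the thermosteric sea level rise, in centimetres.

Δh = αΔT·H = 2.8×10⁻⁴ × 0.69 × 110 = 0.021252 m

2.13 cm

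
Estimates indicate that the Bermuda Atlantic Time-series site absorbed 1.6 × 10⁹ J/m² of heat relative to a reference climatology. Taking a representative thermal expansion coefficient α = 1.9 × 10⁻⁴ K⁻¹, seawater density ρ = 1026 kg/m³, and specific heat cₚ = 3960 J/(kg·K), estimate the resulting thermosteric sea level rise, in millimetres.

Δh = αQ/(ρcₚ) = 1.9×10⁻⁴ × 1.6×10⁹ / (1026 × 3960) ≈ 0.074822 m

Δh ≈ 75 mm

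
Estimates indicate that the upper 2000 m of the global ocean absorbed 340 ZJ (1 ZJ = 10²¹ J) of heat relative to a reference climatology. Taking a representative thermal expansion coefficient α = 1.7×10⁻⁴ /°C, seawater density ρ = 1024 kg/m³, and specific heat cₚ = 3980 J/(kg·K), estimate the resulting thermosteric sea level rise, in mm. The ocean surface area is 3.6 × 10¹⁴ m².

Per unit area: Q = 340×10²¹ / (3.6×10¹⁴) ≈ 9.444×10⁸ J/m²
Δh = αQ/(ρcₚ) = 1.7×10⁻⁴ × 9.444×10⁸ / (1024 × 3980) ≈ 0.039393 m

Δh ≈ 39.4 mm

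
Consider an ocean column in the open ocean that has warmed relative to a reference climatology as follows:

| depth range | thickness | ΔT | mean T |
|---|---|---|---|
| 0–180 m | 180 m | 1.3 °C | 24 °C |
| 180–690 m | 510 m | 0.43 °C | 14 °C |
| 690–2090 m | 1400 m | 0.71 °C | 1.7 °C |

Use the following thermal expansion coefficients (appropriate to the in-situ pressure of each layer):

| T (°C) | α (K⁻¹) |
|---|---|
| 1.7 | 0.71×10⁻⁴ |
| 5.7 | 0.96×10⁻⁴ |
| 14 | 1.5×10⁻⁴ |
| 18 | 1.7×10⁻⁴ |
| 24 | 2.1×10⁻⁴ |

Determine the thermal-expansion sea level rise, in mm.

Layer 1 at 24 °C → α = 2.1×10⁻⁴ K⁻¹
Layer 2 at 14 °C → α = 1.5×10⁻⁴ K⁻¹
Layer 3 at 1.7 °C → α = 0.71×10⁻⁴ K⁻¹
0–180 m: 2.1×10⁻⁴ × 1.3 × 180 = 0.04914 m
Layer 2: 0.43 × 510 × 1.5×10⁻⁴ = 0.032895 m
0.71 × 0.71×10⁻⁴ × 1400 = 0.070574 m
Δh = 0.04914 + 0.032895 + 0.070574 = 0.152609 m ≈ 150 mm

Δh = 150 mm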